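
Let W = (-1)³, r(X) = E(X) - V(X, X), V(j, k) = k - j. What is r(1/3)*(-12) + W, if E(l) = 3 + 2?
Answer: -61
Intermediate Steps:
E(l) = 5
r(X) = 5 (r(X) = 5 - (X - X) = 5 - 1*0 = 5 + 0 = 5)
W = -1
r(1/3)*(-12) + W = 5*(-12) - 1 = -60 - 1 = -61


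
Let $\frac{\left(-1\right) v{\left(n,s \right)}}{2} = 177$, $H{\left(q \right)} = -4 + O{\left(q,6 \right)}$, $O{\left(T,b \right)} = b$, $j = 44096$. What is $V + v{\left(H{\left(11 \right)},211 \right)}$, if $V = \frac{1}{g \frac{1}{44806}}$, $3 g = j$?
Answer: $- \frac{7737783}{22048} \approx -350.95$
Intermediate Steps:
$g = \frac{44096}{3}$ ($g = \frac{1}{3} \cdot 44096 = \frac{44096}{3} \approx 14699.0$)
$H{\left(q \right)} = 2$ ($H{\left(q \right)} = -4 + 6 = 2$)
$v{\left(n,s \right)} = -354$ ($v{\left(n,s \right)} = \left(-2\right) 177 = -354$)
$V = \frac{67209}{22048}$ ($V = \frac{1}{\frac{44096}{3} \cdot \frac{1}{44806}} = \frac{1}{\frac{22048}{67209}} = \frac{67209}{22048} \approx 3.0483$)
$V + v{\left(H{\left(11 \right)},211 \right)} = \frac{67209}{22048} - 354 = - \frac{7737783}{22048}$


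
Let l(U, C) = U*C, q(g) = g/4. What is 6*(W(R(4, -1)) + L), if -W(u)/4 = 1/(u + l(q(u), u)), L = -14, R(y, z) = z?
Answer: -52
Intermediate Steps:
q(g) = g/4 (q(g) = g*(¼) = g/4)
l(U, C) = C*U
W(u) = -4/(u + u²/4) (W(u) = -4/(u + u*(u/4)) = -4/(u + u²/4))
6*(W(R(4, -1)) + L) = 6*(-16/(-1*(4 - 1)) - 14) = 6*(-16*(-1)/3 - 14) = 6*(-16*(-1)*⅓ - 14) = 6*(16/3 - 14) = 6*(-26/3) = -52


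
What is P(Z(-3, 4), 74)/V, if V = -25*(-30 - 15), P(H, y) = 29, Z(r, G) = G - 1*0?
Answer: 29/1125 ≈ 0.025778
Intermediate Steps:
Z(r, G) = G (Z(r, G) = G + 0 = G)
V = 1125 (V = -25*(-45) = 1125)
P(Z(-3, 4), 74)/V = 29/1125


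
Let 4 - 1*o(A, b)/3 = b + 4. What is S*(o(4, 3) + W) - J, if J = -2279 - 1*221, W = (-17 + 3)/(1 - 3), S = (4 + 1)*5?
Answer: 2450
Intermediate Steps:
o(A, b) = -3*b (o(A, b) = 12 - 3*(b + 4) = 12 - 3*(4 + b) = 12 + (-12 - 3*b) = -3*b)
S = 25 (S = 5*5 = 25)
W = 7 (W = -14/(-2) = -14*(-1/2) = 7)
J = -2500 (J = -2279 - 221 = -2500)
S*(o(4, 3) + W) - J = 25*(-3*3 + 7) - 1*(-2500) = 25*(-9 + 7) + 2500 = 25*(-2) + 2500 = -50 + 2500 = 2450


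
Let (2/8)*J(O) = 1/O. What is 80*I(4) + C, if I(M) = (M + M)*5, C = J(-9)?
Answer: 28796/9 ≈ 3199.6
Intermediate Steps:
J(O) = 4/O
C = -4/9 (C = 4/(-9) = 4*(-1/9) = -4/9 ≈ -0.44444)
I(M) = 10*M (I(M) = (2*M)*5 = 10*M)
80*I(4) + C = 80*(10*4) - 4/9 = 80*40 - 4/9 = 3200 - 4/9 = 28796/9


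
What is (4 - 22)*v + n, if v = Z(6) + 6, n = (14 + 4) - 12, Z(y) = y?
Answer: -210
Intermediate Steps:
n = 6 (n = 18 - 12 = 6)
v = 12 (v = 6 + 6 = 12)
(4 - 22)*v + n = (4 - 22)*12 + 6 = -18*12 + 6 = -216 + 6 = -210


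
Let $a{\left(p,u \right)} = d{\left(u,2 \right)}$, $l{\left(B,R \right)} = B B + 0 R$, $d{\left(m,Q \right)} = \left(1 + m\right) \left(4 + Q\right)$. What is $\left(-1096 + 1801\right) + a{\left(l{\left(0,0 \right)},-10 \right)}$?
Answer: $651$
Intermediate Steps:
$l{\left(B,R \right)} = B^{2}$ ($l{\left(B,R \right)} = B^{2} + 0 = B^{2}$)
$a{\left(p,u \right)} = 6 + 6 u$ ($a{\left(p,u \right)} = 4 + 2 + 4 u + 2 u = 6 + 6 u$)
$\left(-1096 + 1801\right) + a{\left(l{\left(0,0 \right)},-10 \right)} = \left(-1096 + 1801\right) + \left(6 + 6 \left(-10\right)\right) = 705 + \left(6 - 60\right) = 705 - 54 = 651$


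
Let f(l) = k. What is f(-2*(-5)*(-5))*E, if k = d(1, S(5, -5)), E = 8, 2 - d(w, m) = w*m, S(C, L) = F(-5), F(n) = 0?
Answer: 16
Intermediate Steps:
S(C, L) = 0
d(w, m) = 2 - m*w (d(w, m) = 2 - w*m = 2 - m*w)
k = 2 (k = 2 - 1*0*1 = 2 + 0 = 2)
f(l) = 2
f(-2*(-5)*(-5))*E = 2*8 = 16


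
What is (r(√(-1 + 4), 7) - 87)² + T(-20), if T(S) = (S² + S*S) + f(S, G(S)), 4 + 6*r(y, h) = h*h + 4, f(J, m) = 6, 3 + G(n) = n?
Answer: 252745/36 ≈ 7020.7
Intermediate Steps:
G(n) = -3 + n
r(y, h) = h²/6 (r(y, h) = -⅔ + (h*h + 4)/6 = -⅔ + (h² + 4)/6 = -⅔ + (4 + h²)/6 = -⅔ + (⅔ + h²/6) = h²/6)
T(S) = 6 + 2*S² (T(S) = (S² + S*S) + 6 = (S² + S²) + 6 = 2*S² + 6 = 6 + 2*S²)
(r(√(-1 + 4), 7) - 87)² + T(-20) = ((⅙)*7² - 87)² + (6 + 2*(-20)²) = ((⅙)*49 - 87)² + (6 + 2*400) = (49/6 - 87)² + (6 + 800) = (-473/6)² + 806 = 223729/36 + 806 = 252745/36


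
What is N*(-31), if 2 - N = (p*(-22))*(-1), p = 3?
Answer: 1984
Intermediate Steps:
N = -64 (N = 2 - 3*(-22)*(-1) = 2 - (-66)*(-1) = 2 - 1*66 = 2 - 66 = -64)
N*(-31) = -64*(-31) = 1984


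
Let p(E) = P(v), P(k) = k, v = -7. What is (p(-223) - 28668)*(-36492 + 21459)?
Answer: 431071275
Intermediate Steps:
p(E) = -7
(p(-223) - 28668)*(-36492 + 21459) = (-7 - 28668)*(-36492 + 21459) = -28675*(-15033) = 431071275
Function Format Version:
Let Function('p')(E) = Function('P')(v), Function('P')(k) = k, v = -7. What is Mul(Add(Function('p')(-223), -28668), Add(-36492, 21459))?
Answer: 431071275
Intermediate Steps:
Function('p')(E) = -7
Mul(Add(Function('p')(-223), -28668), Add(-36492, 21459)) = Mul(Add(-7, -28668), Add(-36492, 21459)) = Mul(-28675, -15033) = 431071275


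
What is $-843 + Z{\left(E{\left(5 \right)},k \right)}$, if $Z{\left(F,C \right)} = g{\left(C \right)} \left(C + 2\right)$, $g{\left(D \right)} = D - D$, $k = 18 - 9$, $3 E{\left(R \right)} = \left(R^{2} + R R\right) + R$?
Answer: $-843$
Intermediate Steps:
$E{\left(R \right)} = \frac{R}{3} + \frac{2 R^{2}}{3}$ ($E{\left(R \right)} = \frac{\left(R^{2} + R R\right) + R}{3} = \frac{\left(R^{2} + R^{2}\right) + R}{3} = \frac{2 R^{2} + R}{3} = \frac{R + 2 R^{2}}{3} = \frac{R}{3} + \frac{2 R^{2}}{3}$)
$k = 9$
$g{\left(D \right)} = 0$
$Z{\left(F,C \right)} = 0$ ($Z{\left(F,C \right)} = 0 \left(C + 2\right) = 0 \left(2 + C\right) = 0$)
$-843 + Z{\left(E{\left(5 \right)},k \right)} = -843 + 0 = -843$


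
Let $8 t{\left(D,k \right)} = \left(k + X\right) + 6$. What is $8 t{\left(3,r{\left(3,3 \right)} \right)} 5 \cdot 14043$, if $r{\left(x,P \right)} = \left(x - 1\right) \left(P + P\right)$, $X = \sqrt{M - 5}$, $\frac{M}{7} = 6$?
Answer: $1263870 + 70215 \sqrt{37} \approx 1.691 \cdot 10^{6}$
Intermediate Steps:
$M = 42$ ($M = 7 \cdot 6 = 42$)
$X = \sqrt{37}$ ($X = \sqrt{42 - 5} = \sqrt{37} \approx 6.0828$)
$r{\left(x,P \right)} = 2 P \left(-1 + x\right)$ ($r{\left(x,P \right)} = \left(-1 + x\right) 2 P = 2 P \left(-1 + x\right)$)
$t{\left(D,k \right)} = \frac{3}{4} + \frac{k}{8} + \frac{\sqrt{37}}{8}$ ($t{\left(D,k \right)} = \frac{\left(k + \sqrt{37}\right) + 6}{8} = \frac{6 + k + \sqrt{37}}{8} = \frac{3}{4} + \frac{k}{8} + \frac{\sqrt{37}}{8}$)
$8 t{\left(3,r{\left(3,3 \right)} \right)} 5 \cdot 14043 = 8 \left(\frac{3}{4} + \frac{2 \cdot 3 \left(-1 + 3\right)}{8} + \frac{\sqrt{37}}{8}\right) 5 \cdot 14043 = 8 \left(\frac{3}{4} + \frac{2 \cdot 3 \cdot 2}{8} + \frac{\sqrt{37}}{8}\right) 5 \cdot 14043 = 8 \left(\frac{3}{4} + \frac{1}{8} \cdot 12 + \frac{\sqrt{37}}{8}\right) 5 \cdot 14043 = 8 \left(\frac{3}{4} + \frac{3}{2} + \frac{\sqrt{37}}{8}\right) 5 \cdot 14043 = 8 \left(\frac{9}{4} + \frac{\sqrt{37}}{8}\right) 5 \cdot 14043 = \left(18 + \sqrt{37}\right) 5 \cdot 14043 = \left(90 + 5 \sqrt{37}\right) 14043 = 1263870 + 70215 \sqrt{37}$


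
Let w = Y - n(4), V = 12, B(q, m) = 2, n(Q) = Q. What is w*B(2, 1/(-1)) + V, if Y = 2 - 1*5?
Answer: -2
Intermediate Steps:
Y = -3 (Y = 2 - 5 = -3)
w = -7 (w = -3 - 1*4 = -3 - 4 = -7)
w*B(2, 1/(-1)) + V = -7*2 + 12 = -14 + 12 = -2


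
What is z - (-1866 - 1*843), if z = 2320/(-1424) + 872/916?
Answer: 55198326/20381 ≈ 2708.3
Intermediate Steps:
z = -13803/20381 (z = 2320*(-1/1424) + 872*(1/916) = -145/89 + 218/229 = -13803/20381 ≈ -0.67725)
z - (-1866 - 1*843) = -13803/20381 - (-1866 - 1*843) = -13803/20381 - (-1866 - 843) = -13803/20381 - 1*(-2709) = -13803/20381 + 2709 = 55198326/20381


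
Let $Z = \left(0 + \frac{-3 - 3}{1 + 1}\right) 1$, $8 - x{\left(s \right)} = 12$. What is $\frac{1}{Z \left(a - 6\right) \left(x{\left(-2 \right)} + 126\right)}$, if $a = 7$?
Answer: $- \frac{1}{366} \approx -0.0027322$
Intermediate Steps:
$x{\left(s \right)} = -4$ ($x{\left(s \right)} = 8 - 12 = -4$)
$Z = -3$ ($Z = \left(0 - \frac{6}{2}\right) 1 = \left(0 - 3\right) 1 = \left(-3\right) 1 = -3$)
$\frac{1}{Z \left(a - 6\right) \left(x{\left(-2 \right)} + 126\right)} = \frac{1}{- 3 \left(7 - 6\right) \left(-4 + 126\right)} = \frac{1}{\left(-3\right) 1 \cdot 122} = \frac{1}{\left(-3\right) 122} = \frac{1}{-366} = - \frac{1}{366}$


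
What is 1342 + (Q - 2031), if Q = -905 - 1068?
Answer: -2662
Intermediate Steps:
Q = -1973
1342 + (Q - 2031) = 1342 + (-1973 - 2031) = 1342 - 4004 = -2662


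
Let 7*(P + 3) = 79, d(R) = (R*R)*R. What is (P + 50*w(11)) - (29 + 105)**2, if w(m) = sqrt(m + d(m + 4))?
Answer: -125634/7 + 50*sqrt(3386) ≈ -15038.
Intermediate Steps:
d(R) = R**3 (d(R) = R**2*R = R**3)
w(m) = sqrt(m + (4 + m)**3) (w(m) = sqrt(m + (m + 4)**3) = sqrt(m + (4 + m)**3))
P = 58/7 (P = -3 + (1/7)*79 = -3 + 79/7 = 58/7 ≈ 8.2857)
(P + 50*w(11)) - (29 + 105)**2 = (58/7 + 50*sqrt(11 + (4 + 11)**3)) - (29 + 105)**2 = (58/7 + 50*sqrt(11 + 15**3)) - 1*134**2 = (58/7 + 50*sqrt(11 + 3375)) - 1*17956 = (58/7 + 50*sqrt(3386)) - 17956 = -125634/7 + 50*sqrt(3386)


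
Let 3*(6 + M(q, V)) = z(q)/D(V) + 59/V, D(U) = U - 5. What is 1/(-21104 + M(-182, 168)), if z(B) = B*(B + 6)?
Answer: -82152/1728837727 ≈ -4.7519e-5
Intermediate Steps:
D(U) = -5 + U
z(B) = B*(6 + B)
M(q, V) = -6 + 59/(3*V) + q*(6 + q)/(3*(-5 + V)) (M(q, V) = -6 + ((q*(6 + q))/(-5 + V) + 59/V)/3 = -6 + (q*(6 + q)/(-5 + V) + 59/V)/3 = -6 + (59/V + q*(6 + q)/(-5 + V))/3 = -6 + (59/(3*V) + q*(6 + q)/(3*(-5 + V))) = -6 + 59/(3*V) + q*(6 + q)/(3*(-5 + V)))
1/(-21104 + M(-182, 168)) = 1/(-21104 + (⅓)*(-295 + 59*168 - 18*168*(-5 + 168) + 168*(-182)*(6 - 182))/(168*(-5 + 168))) = 1/(-21104 + (⅓)*(1/168)*(-295 + 9912 - 18*168*163 + 168*(-182)*(-176))/163) = 1/(-21104 + (⅓)*(1/168)*(1/163)*(-295 + 9912 - 492912 + 5381376)) = 1/(-21104 + (⅓)*(1/168)*(1/163)*4898081) = 1/(-21104 + 4898081/82152) = 1/(-1728837727/82152) = -82152/1728837727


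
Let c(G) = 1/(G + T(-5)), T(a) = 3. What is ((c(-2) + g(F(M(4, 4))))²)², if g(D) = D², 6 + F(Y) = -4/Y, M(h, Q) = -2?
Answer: 83521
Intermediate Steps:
F(Y) = -6 - 4/Y
c(G) = 1/(3 + G) (c(G) = 1/(G + 3) = 1/(3 + G))
((c(-2) + g(F(M(4, 4))))²)² = ((1/(3 - 2) + (-6 - 4/(-2))²)²)² = ((1/1 + (-6 - 4*(-½))²)²)² = ((1 + (-6 + 2)²)²)² = ((1 + (-4)²)²)² = ((1 + 16)²)² = (17²)² = 289² = 83521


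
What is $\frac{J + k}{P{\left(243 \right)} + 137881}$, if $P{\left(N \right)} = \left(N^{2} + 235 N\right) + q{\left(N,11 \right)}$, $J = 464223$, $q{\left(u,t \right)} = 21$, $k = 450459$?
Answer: $\frac{457341}{127028} \approx 3.6003$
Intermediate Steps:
$P{\left(N \right)} = 21 + N^{2} + 235 N$ ($P{\left(N \right)} = \left(N^{2} + 235 N\right) + 21 = 21 + N^{2} + 235 N$)
$\frac{J + k}{P{\left(243 \right)} + 137881} = \frac{464223 + 450459}{\left(21 + 243^{2} + 235 \cdot 243\right) + 137881} = \frac{914682}{\left(21 + 59049 + 57105\right) + 137881} = \frac{914682}{116175 + 137881} = \frac{914682}{254056} = 914682 \cdot \frac{1}{254056} = \frac{457341}{127028}$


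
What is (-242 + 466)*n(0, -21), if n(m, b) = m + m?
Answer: 0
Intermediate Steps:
n(m, b) = 2*m
(-242 + 466)*n(0, -21) = (-242 + 466)*(2*0) = 224*0 = 0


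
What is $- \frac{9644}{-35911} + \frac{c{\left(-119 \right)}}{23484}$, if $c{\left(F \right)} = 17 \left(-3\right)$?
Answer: $\frac{74882745}{281111308} \approx 0.26638$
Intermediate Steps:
$c{\left(F \right)} = -51$
$- \frac{9644}{-35911} + \frac{c{\left(-119 \right)}}{23484} = - \frac{9644}{-35911} - \frac{51}{23484} = \left(-9644\right) \left(- \frac{1}{35911}\right) - \frac{17}{7828} = \frac{9644}{35911} - \frac{17}{7828} = \frac{74882745}{281111308}$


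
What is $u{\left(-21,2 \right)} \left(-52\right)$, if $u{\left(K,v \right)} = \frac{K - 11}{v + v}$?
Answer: $416$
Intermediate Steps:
$u{\left(K,v \right)} = \frac{-11 + K}{2 v}$
$u{\left(-21,2 \right)} \left(-52\right) = \frac{-11 - 21}{2 \cdot 2} \left(-52\right) = \frac{1}{2} \cdot \frac{1}{2} \left(-32\right) \left(-52\right) = \left(-8\right) \left(-52\right) = 416$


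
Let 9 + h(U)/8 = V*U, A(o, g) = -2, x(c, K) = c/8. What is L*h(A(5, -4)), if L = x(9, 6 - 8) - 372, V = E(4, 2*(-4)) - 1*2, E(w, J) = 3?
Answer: 32637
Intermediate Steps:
x(c, K) = c/8 (x(c, K) = c*(1/8) = c/8)
V = 1 (V = 3 - 1*2 = 3 - 2 = 1)
h(U) = -72 + 8*U (h(U) = -72 + 8*(1*U) = -72 + 8*U)
L = -2967/8 (L = (1/8)*9 - 372 = 9/8 - 372 = -2967/8 ≈ -370.88)
L*h(A(5, -4)) = -2967*(-72 + 8*(-2))/8 = -2967*(-72 - 16)/8 = -2967/8*(-88) = 32637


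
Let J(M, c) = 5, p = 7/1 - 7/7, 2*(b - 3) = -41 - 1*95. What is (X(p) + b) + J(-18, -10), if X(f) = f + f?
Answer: -48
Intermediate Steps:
b = -65 (b = 3 + (-41 - 1*95)/2 = 3 + (-41 - 95)/2 = 3 + (1/2)*(-136) = 3 - 68 = -65)
p = 6 (p = 7*1 - 7*1/7 = 7 - 1 = 6)
X(f) = 2*f
(X(p) + b) + J(-18, -10) = (2*6 - 65) + 5 = (12 - 65) + 5 = -53 + 5 = -48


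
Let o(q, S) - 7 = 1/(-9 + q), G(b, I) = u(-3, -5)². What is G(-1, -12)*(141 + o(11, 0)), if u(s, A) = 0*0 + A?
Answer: 7425/2 ≈ 3712.5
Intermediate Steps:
u(s, A) = A (u(s, A) = 0 + A = A)
G(b, I) = 25 (G(b, I) = (-5)² = 25)
o(q, S) = 7 + 1/(-9 + q)
G(-1, -12)*(141 + o(11, 0)) = 25*(141 + (-62 + 7*11)/(-9 + 11)) = 25*(141 + (-62 + 77)/2) = 25*(141 + (½)*15) = 25*(141 + 15/2) = 25*(297/2) = 7425/2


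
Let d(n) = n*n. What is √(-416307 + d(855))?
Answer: √314718 ≈ 561.00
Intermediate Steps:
d(n) = n²
√(-416307 + d(855)) = √(-416307 + 855²) = √(-416307 + 731025) = √314718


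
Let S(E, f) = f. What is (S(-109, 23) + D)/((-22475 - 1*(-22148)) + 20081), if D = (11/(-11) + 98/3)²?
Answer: 4616/88893 ≈ 0.051928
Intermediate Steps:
D = 9025/9 (D = (11*(-1/11) + 98*(⅓))² = (-1 + 98/3)² = (95/3)² = 9025/9 ≈ 1002.8)
(S(-109, 23) + D)/((-22475 - 1*(-22148)) + 20081) = (23 + 9025/9)/((-22475 - 1*(-22148)) + 20081) = 9232/(9*((-22475 + 22148) + 20081)) = 9232/(9*(-327 + 20081)) = (9232/9)/19754 = (9232/9)*(1/19754) = 4616/88893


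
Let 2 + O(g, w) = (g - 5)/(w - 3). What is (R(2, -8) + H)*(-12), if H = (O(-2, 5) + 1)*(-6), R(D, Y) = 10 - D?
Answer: -420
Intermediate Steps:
O(g, w) = -2 + (-5 + g)/(-3 + w) (O(g, w) = -2 + (g - 5)/(w - 3) = -2 + (-5 + g)/(-3 + w))
H = 27 (H = ((1 - 2 - 2*5)/(-3 + 5) + 1)*(-6) = ((1 - 2 - 10)/2 + 1)*(-6) = ((1/2)*(-11) + 1)*(-6) = (-11/2 + 1)*(-6) = -9/2*(-6) = 27)
(R(2, -8) + H)*(-12) = ((10 - 1*2) + 27)*(-12) = ((10 - 2) + 27)*(-12) = (8 + 27)*(-12) = 35*(-12) = -420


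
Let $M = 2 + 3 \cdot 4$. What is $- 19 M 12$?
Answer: $-3192$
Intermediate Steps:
$M = 14$ ($M = 2 + 12 = 14$)
$- 19 M 12 = \left(-19\right) 14 \cdot 12 = \left(-266\right) 12 = -3192$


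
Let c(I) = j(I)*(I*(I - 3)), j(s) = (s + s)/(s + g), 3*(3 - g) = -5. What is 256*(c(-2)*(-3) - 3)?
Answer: 10752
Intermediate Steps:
g = 14/3 (g = 3 - 1/3*(-5) = 3 + 5/3 = 14/3 ≈ 4.6667)
j(s) = 2*s/(14/3 + s) (j(s) = (s + s)/(s + 14/3) = (2*s)/(14/3 + s) = 2*s/(14/3 + s))
c(I) = 6*I**2*(-3 + I)/(14 + 3*I) (c(I) = (6*I/(14 + 3*I))*(I*(I - 3)) = (6*I/(14 + 3*I))*(I*(-3 + I)) = 6*I**2*(-3 + I)/(14 + 3*I))
256*(c(-2)*(-3) - 3) = 256*((6*(-2)**2*(-3 - 2)/(14 + 3*(-2)))*(-3) - 3) = 256*((6*4*(-5)/(14 - 6))*(-3) - 3) = 256*((6*4*(-5)/8)*(-3) - 3) = 256*((6*4*(1/8)*(-5))*(-3) - 3) = 256*(-15*(-3) - 3) = 256*(45 - 3) = 256*42 = 10752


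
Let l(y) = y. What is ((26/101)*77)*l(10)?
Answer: 20020/101 ≈ 198.22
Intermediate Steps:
((26/101)*77)*l(10) = ((26/101)*77)*10 = (2002/101)*10 = 20020/101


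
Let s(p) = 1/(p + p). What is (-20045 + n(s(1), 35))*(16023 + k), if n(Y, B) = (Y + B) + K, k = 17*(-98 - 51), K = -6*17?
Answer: -271304135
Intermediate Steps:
s(p) = 1/(2*p)
K = -102
k = -2533 (k = 17*(-149) = -2533)
n(Y, B) = -102 + B + Y (n(Y, B) = (Y + B) - 102 = (B + Y) - 102 = -102 + B + Y)
(-20045 + n(s(1), 35))*(16023 + k) = (-20045 + (-102 + 35 + (½)/1))*(16023 - 2533) = (-20045 + (-102 + 35 + (½)*1))*13490 = (-20045 + (-102 + 35 + ½))*13490 = (-20045 - 133/2)*13490 = -40223/2*13490 = -271304135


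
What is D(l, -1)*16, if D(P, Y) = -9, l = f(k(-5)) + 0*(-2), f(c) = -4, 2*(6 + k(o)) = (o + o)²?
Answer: -144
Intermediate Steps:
k(o) = -6 + 2*o² (k(o) = -6 + (o + o)²/2 = -6 + (2*o)²/2 = -6 + (4*o²)/2 = -6 + 2*o²)
l = -4 (l = -4 + 0*(-2) = -4 + 0 = -4)
D(l, -1)*16 = -9*16 = -144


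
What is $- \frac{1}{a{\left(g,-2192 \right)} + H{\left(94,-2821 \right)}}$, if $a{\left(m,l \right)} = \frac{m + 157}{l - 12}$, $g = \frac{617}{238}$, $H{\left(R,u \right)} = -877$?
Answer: $\frac{524552}{460070087} \approx 0.0011402$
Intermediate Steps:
$g = \frac{617}{238}$ ($g = 617 \cdot \frac{1}{238} = \frac{617}{238} \approx 2.5924$)
$a{\left(m,l \right)} = \frac{157 + m}{-12 + l}$
$- \frac{1}{a{\left(g,-2192 \right)} + H{\left(94,-2821 \right)}} = - \frac{1}{\frac{157 + \frac{617}{238}}{-12 - 2192} - 877} = - \frac{1}{\frac{1}{-2204} \cdot \frac{37983}{238} - 877} = - \frac{1}{\left(- \frac{1}{2204}\right) \frac{37983}{238} - 877} = - \frac{1}{- \frac{37983}{524552} - 877} = - \frac{1}{- \frac{460070087}{524552}} = \left(-1\right) \left(- \frac{524552}{460070087}\right) = \frac{524552}{460070087}$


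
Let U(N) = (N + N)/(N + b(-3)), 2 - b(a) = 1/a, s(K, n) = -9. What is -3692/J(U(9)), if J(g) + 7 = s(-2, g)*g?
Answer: 31382/181 ≈ 173.38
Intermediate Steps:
b(a) = 2 - 1/a
U(N) = 2*N/(7/3 + N) (U(N) = (N + N)/(N + (2 - 1/(-3))) = (2*N)/(N + (2 - 1*(-1/3))) = (2*N)/(N + (2 + 1/3)) = (2*N)/(N + 7/3) = (2*N)/(7/3 + N) = 2*N/(7/3 + N))
J(g) = -7 - 9*g
-3692/J(U(9)) = -3692/(-7 - 54*9/(7 + 3*9)) = -3692/(-7 - 54*9/(7 + 27)) = -3692/(-7 - 54*9/34) = -3692/(-7 - 9*27/17) = -3692/(-7 - 243/17) = -3692/(-362/17) = -3692*(-17/362) = 31382/181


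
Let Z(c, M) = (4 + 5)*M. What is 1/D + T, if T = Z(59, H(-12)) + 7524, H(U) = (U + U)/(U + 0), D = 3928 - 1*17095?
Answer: 99305513/13167 ≈ 7542.0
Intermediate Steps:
D = -13167 (D = 3928 - 17095 = -13167)
H(U) = 2 (H(U) = (2*U)/U = 2)
Z(c, M) = 9*M
T = 7542 (T = 9*2 + 7524 = 18 + 7524 = 7542)
1/D + T = 1/(-13167) + 7542 = -1/13167 + 7542 = 99305513/13167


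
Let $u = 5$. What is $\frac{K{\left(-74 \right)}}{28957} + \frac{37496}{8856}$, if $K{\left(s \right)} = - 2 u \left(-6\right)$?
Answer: $\frac{135787879}{32055399} \approx 4.236$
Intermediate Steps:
$K{\left(s \right)} = 60$ ($K{\left(s \right)} = \left(-2\right) 5 \left(-6\right) = \left(-10\right) \left(-6\right) = 60$)
$\frac{K{\left(-74 \right)}}{28957} + \frac{37496}{8856} = \frac{60}{28957} + \frac{37496}{8856} = 60 \cdot \frac{1}{28957} + 37496 \cdot \frac{1}{8856} = \frac{60}{28957} + \frac{4687}{1107} = \frac{135787879}{32055399}$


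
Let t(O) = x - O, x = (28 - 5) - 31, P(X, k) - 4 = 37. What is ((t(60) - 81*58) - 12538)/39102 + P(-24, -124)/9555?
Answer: -79561/181545 ≈ -0.43824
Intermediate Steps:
P(X, k) = 41 (P(X, k) = 4 + 37 = 41)
x = -8 (x = 23 - 31 = -8)
t(O) = -8 - O
((t(60) - 81*58) - 12538)/39102 + P(-24, -124)/9555 = (((-8 - 1*60) - 81*58) - 12538)/39102 + 41/9555 = (((-8 - 60) - 4698) - 12538)*(1/39102) + 41*(1/9555) = ((-68 - 4698) - 12538)*(1/39102) + 41/9555 = (-4766 - 12538)*(1/39102) + 41/9555 = -17304*1/39102 + 41/9555 = -412/931 + 41/9555 = -79561/181545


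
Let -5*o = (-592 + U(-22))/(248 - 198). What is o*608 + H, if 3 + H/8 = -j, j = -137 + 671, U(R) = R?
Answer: -350344/125 ≈ -2802.8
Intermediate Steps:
j = 534
H = -4296 (H = -24 + 8*(-1*534) = -24 + 8*(-534) = -24 - 4272 = -4296)
o = 307/125 (o = -(-592 - 22)/(5*(248 - 198)) = -(-614)/(5*50) = -⅕*(-307/25) = 307/125 ≈ 2.4560)
o*608 + H = (307/125)*608 - 4296 = 186656/125 - 4296 = -350344/125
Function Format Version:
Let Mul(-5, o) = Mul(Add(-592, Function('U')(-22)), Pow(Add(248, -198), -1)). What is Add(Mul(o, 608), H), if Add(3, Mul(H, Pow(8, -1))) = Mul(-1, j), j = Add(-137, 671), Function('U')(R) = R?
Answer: Rational(-350344, 125) ≈ -2802.8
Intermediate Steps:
j = 534
H = -4296 (H = Add(-24, Mul(8, Mul(-1, 534))) = Add(-24, Mul(8, -534)) = Add(-24, -4272) = -4296)
o = Rational(307, 125) (o = Mul(Rational(-1, 5), Mul(Add(-592, -22), Pow(Add(248, -198), -1))) = Mul(Rational(-1, 5), Mul(-614, Pow(50, -1))) = Mul(Rational(-1, 5), Mul(-614, Rational(1, 50))) = Mul(Rational(-1, 5), Rational(-307, 25)) = Rational(307, 125) ≈ 2.4560)
Add(Mul(o, 608), H) = Add(Mul(Rational(307, 125), 608), -4296) = Add(Rational(186656, 125), -4296) = Rational(-350344, 125)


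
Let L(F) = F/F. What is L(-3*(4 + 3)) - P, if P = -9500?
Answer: 9501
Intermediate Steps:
L(F) = 1
L(-3*(4 + 3)) - P = 1 - 1*(-9500) = 1 + 9500 = 9501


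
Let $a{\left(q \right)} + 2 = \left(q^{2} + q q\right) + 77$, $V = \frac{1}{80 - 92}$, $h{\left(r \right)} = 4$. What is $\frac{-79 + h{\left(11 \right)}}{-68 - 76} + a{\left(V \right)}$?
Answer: $\frac{10877}{144} \approx 75.535$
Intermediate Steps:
$V = - \frac{1}{12}$ ($V = \frac{1}{-12} = - \frac{1}{12} \approx -0.083333$)
$a{\left(q \right)} = 75 + 2 q^{2}$ ($a{\left(q \right)} = -2 + \left(\left(q^{2} + q q\right) + 77\right) = -2 + \left(\left(q^{2} + q^{2}\right) + 77\right) = -2 + \left(2 q^{2} + 77\right) = -2 + \left(77 + 2 q^{2}\right) = 75 + 2 q^{2}$)
$\frac{-79 + h{\left(11 \right)}}{-68 - 76} + a{\left(V \right)} = \frac{-79 + 4}{-68 - 76} + \left(75 + 2 \left(- \frac{1}{12}\right)^{2}\right) = \frac{1}{-144} \left(-75\right) + \left(75 + 2 \cdot \frac{1}{144}\right) = \left(- \frac{1}{144}\right) \left(-75\right) + \left(75 + \frac{1}{72}\right) = \frac{25}{48} + \frac{5401}{72} = \frac{10877}{144}$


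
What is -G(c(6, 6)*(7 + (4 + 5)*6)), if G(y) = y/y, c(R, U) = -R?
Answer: -1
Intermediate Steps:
G(y) = 1
-G(c(6, 6)*(7 + (4 + 5)*6)) = -1*1 = -1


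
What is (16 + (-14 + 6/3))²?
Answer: 16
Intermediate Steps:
(16 + (-14 + 6/3))² = (16 + (-14 + 6*(⅓)))² = (16 + (-14 + 2))² = (16 - 12)² = 4² = 16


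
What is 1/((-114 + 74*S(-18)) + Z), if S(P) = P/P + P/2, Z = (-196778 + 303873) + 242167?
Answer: 1/348556 ≈ 2.8690e-6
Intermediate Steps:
Z = 349262 (Z = 107095 + 242167 = 349262)
S(P) = 1 + P/2 (S(P) = 1 + P*(½) = 1 + P/2)
1/((-114 + 74*S(-18)) + Z) = 1/((-114 + 74*(1 + (½)*(-18))) + 349262) = 1/((-114 + 74*(1 - 9)) + 349262) = 1/((-114 + 74*(-8)) + 349262) = 1/((-114 - 592) + 349262) = 1/(-706 + 349262) = 1/348556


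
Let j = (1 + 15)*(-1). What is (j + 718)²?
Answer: 492804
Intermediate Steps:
j = -16 (j = 16*(-1) = -16)
(j + 718)² = (-16 + 718)² = 702² = 492804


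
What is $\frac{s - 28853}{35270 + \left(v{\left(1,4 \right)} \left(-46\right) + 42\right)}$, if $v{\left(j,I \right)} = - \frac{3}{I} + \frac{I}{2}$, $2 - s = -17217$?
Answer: $- \frac{7756}{23503} \approx -0.33$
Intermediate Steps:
$s = 17219$ ($s = 2 - -17217 = 2 + 17217 = 17219$)
$v{\left(j,I \right)} = \frac{I}{2} - \frac{3}{I}$ ($v{\left(j,I \right)} = - \frac{3}{I} + I \frac{1}{2} = - \frac{3}{I} + \frac{I}{2} = \frac{I}{2} - \frac{3}{I}$)
$\frac{s - 28853}{35270 + \left(v{\left(1,4 \right)} \left(-46\right) + 42\right)} = \frac{17219 - 28853}{35270 + \left(\left(\frac{1}{2} \cdot 4 - \frac{3}{4}\right) \left(-46\right) + 42\right)} = - \frac{11634}{35270 + \left(\left(2 - \frac{3}{4}\right) \left(-46\right) + 42\right)} = - \frac{11634}{35270 + \left(\frac{5}{4} \left(-46\right) + 42\right)} = - \frac{11634}{35270 + \left(- \frac{115}{2} + 42\right)} = - \frac{11634}{35270 - \frac{31}{2}} = - \frac{11634}{\frac{70509}{2}} = \left(-11634\right) \frac{2}{70509} = - \frac{7756}{23503}$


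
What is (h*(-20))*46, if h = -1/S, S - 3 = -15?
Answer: -230/3 ≈ -76.667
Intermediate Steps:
S = -12 (S = 3 - 15 = -12)
h = 1/12 (h = -1/(-12) = -1*(-1/12) = 1/12 ≈ 0.083333)
(h*(-20))*46 = ((1/12)*(-20))*46 = -5/3*46 = -230/3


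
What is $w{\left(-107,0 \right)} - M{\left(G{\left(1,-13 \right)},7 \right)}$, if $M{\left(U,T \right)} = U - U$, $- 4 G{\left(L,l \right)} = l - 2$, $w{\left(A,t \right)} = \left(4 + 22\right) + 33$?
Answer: $59$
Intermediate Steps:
$w{\left(A,t \right)} = 59$ ($w{\left(A,t \right)} = 26 + 33 = 59$)
$G{\left(L,l \right)} = \frac{1}{2} - \frac{l}{4}$ ($G{\left(L,l \right)} = - \frac{l - 2}{4} = - \frac{-2 + l}{4} = \frac{1}{2} - \frac{l}{4}$)
$M{\left(U,T \right)} = 0$
$w{\left(-107,0 \right)} - M{\left(G{\left(1,-13 \right)},7 \right)} = 59 - 0 = 59 + 0 = 59$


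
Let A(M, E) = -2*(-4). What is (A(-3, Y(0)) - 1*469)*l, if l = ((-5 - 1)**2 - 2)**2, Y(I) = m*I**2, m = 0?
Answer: -532916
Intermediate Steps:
Y(I) = 0 (Y(I) = 0*I**2 = 0)
A(M, E) = 8
l = 1156 (l = ((-6)**2 - 2)**2 = (36 - 2)**2 = 34**2 = 1156)
(A(-3, Y(0)) - 1*469)*l = (8 - 1*469)*1156 = (8 - 469)*1156 = -461*1156 = -532916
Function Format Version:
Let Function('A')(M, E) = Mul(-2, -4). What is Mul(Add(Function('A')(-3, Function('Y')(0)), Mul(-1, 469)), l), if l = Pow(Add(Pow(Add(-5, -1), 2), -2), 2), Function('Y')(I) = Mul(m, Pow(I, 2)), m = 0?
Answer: -532916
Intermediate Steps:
Function('Y')(I) = 0 (Function('Y')(I) = Mul(0, Pow(I, 2)) = 0)
Function('A')(M, E) = 8
l = 1156 (l = Pow(Add(Pow(-6, 2), -2), 2) = Pow(Add(36, -2), 2) = Pow(34, 2) = 1156)
Mul(Add(Function('A')(-3, Function('Y')(0)), Mul(-1, 469)), l) = Mul(Add(8, Mul(-1, 469)), 1156) = Mul(Add(8, -469), 1156) = Mul(-461, 1156) = -532916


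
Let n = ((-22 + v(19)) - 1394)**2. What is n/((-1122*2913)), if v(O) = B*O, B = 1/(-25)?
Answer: -1254505561/2042741250 ≈ -0.61413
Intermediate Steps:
B = -1/25 ≈ -0.040000
v(O) = -O/25
n = 1254505561/625 (n = ((-22 - 1/25*19) - 1394)**2 = ((-22 - 19/25) - 1394)**2 = (-569/25 - 1394)**2 = (-35419/25)**2 = 1254505561/625 ≈ 2.0072e+6)
n/((-1122*2913)) = 1254505561/(625*((-1122*2913))) = (1254505561/625)/(-3268386) = (1254505561/625)*(-1/3268386) = -1254505561/2042741250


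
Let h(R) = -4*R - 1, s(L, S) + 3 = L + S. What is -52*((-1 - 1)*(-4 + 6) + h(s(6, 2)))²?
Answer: -32500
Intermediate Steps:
s(L, S) = -3 + L + S (s(L, S) = -3 + (L + S) = -3 + L + S)
h(R) = -1 - 4*R
-52*((-1 - 1)*(-4 + 6) + h(s(6, 2)))² = -52*((-1 - 1)*(-4 + 6) + (-1 - 4*(-3 + 6 + 2)))² = -52*(-2*2 + (-1 - 4*5))² = -52*(-4 + (-1 - 20))² = -52*(-4 - 21)² = -52*(-25)² = -52*625 = -32500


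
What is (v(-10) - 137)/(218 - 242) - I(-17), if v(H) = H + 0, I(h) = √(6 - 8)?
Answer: 49/8 - I*√2 ≈ 6.125 - 1.4142*I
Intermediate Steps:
I(h) = I*√2 (I(h) = √(-2) = I*√2)
v(H) = H
(v(-10) - 137)/(218 - 242) - I(-17) = (-10 - 137)/(218 - 242) - I*√2 = -147/(-24) - I*√2 = -147*(-1/24) - I*√2 = 49/8 - I*√2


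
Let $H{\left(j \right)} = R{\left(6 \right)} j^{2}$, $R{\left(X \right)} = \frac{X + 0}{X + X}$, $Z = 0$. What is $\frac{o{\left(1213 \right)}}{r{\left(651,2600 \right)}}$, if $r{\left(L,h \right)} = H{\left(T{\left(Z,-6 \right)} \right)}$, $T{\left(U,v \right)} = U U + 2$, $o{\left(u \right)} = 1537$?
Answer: $\frac{1537}{2} \approx 768.5$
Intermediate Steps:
$R{\left(X \right)} = \frac{1}{2}$ ($R{\left(X \right)} = \frac{X}{2 X} = X \frac{1}{2 X} = \frac{1}{2}$)
$T{\left(U,v \right)} = 2 + U^{2}$ ($T{\left(U,v \right)} = U^{2} + 2 = 2 + U^{2}$)
$H{\left(j \right)} = \frac{j^{2}}{2}$
$r{\left(L,h \right)} = 2$ ($r{\left(L,h \right)} = \frac{\left(2 + 0^{2}\right)^{2}}{2} = \frac{\left(2 + 0\right)^{2}}{2} = \frac{2^{2}}{2} = \frac{1}{2} \cdot 4 = 2$)
$\frac{o{\left(1213 \right)}}{r{\left(651,2600 \right)}} = \frac{1537}{2}$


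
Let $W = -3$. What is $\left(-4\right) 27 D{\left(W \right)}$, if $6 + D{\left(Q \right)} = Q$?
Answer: $972$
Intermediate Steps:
$D{\left(Q \right)} = -6 + Q$
$\left(-4\right) 27 D{\left(W \right)} = \left(-4\right) 27 \left(-6 - 3\right) = \left(-108\right) \left(-9\right) = 972$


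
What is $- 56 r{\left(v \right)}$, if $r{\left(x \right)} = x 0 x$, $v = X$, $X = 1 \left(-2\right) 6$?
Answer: $0$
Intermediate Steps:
$X = -12$ ($X = \left(-2\right) 6 = -12$)
$v = -12$
$r{\left(x \right)} = 0$ ($r{\left(x \right)} = 0 x = 0$)
$- 56 r{\left(v \right)} = \left(-56\right) 0 = 0$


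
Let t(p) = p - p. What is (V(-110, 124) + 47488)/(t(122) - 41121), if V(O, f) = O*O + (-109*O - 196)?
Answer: -23794/13707 ≈ -1.7359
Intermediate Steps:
t(p) = 0
V(O, f) = -196 + O**2 - 109*O (V(O, f) = O**2 + (-196 - 109*O) = -196 + O**2 - 109*O)
(V(-110, 124) + 47488)/(t(122) - 41121) = ((-196 + (-110)**2 - 109*(-110)) + 47488)/(0 - 41121) = ((-196 + 12100 + 11990) + 47488)/(-41121) = (23894 + 47488)*(-1/41121) = 71382*(-1/41121) = -23794/13707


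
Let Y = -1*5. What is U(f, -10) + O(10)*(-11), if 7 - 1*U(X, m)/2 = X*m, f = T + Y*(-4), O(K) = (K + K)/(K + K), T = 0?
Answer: 403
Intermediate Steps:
Y = -5
O(K) = 1 (O(K) = (2*K)/((2*K)) = (2*K)*(1/(2*K)) = 1)
f = 20 (f = 0 - 5*(-4) = 0 + 20 = 20)
U(X, m) = 14 - 2*X*m
U(f, -10) + O(10)*(-11) = (14 - 2*20*(-10)) + 1*(-11) = (14 + 400) - 11 = 414 - 11 = 403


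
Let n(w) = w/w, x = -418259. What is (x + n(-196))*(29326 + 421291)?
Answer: -188474165186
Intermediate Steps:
n(w) = 1
(x + n(-196))*(29326 + 421291) = (-418259 + 1)*(29326 + 421291) = -418258*450617 = -188474165186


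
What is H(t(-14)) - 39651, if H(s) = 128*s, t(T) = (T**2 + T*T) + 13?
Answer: 12189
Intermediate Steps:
t(T) = 13 + 2*T**2 (t(T) = (T**2 + T**2) + 13 = 2*T**2 + 13 = 13 + 2*T**2)
H(t(-14)) - 39651 = 128*(13 + 2*(-14)**2) - 39651 = 128*(13 + 2*196) - 39651 = 128*(13 + 392) - 39651 = 128*405 - 39651 = 51840 - 39651 = 12189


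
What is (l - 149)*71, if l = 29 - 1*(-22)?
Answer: -6958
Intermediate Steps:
l = 51 (l = 29 + 22 = 51)
(l - 149)*71 = (51 - 149)*71 = -98*71 = -6958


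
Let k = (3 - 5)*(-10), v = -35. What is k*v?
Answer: -700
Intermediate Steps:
k = 20 (k = -2*(-10) = 20)
k*v = 20*(-35) = -700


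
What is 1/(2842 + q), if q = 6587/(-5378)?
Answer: 5378/15277689 ≈ 0.00035202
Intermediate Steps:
q = -6587/5378 (q = 6587*(-1/5378) = -6587/5378 ≈ -1.2248)
1/(2842 + q) = 1/(2842 - 6587/5378) = 1/(15277689/5378) = 5378/15277689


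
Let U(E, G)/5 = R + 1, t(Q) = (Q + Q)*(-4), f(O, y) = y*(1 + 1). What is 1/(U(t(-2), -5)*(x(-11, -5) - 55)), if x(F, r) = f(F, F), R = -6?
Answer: 1/1925 ≈ 0.00051948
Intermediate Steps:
f(O, y) = 2*y (f(O, y) = y*2 = 2*y)
t(Q) = -8*Q (t(Q) = (2*Q)*(-4) = -8*Q)
x(F, r) = 2*F
U(E, G) = -25 (U(E, G) = 5*(-6 + 1) = 5*(-5) = -25)
1/(U(t(-2), -5)*(x(-11, -5) - 55)) = 1/(-25*(2*(-11) - 55)) = 1/(-25*(-22 - 55)) = 1/(-25*(-77)) = 1/1925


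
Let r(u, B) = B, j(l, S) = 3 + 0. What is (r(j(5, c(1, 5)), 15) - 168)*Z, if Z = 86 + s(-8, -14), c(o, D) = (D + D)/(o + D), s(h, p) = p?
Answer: -11016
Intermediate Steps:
c(o, D) = 2*D/(D + o) (c(o, D) = (2*D)/(D + o) = 2*D/(D + o))
j(l, S) = 3
Z = 72 (Z = 86 - 14 = 72)
(r(j(5, c(1, 5)), 15) - 168)*Z = (15 - 168)*72 = -153*72 = -11016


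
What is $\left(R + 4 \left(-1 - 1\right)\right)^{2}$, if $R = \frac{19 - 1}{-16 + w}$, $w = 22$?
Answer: $25$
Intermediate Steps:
$R = 3$ ($R = \frac{19 - 1}{-16 + 22} = \frac{18}{6} = 18 \cdot \frac{1}{6} = 3$)
$\left(R + 4 \left(-1 - 1\right)\right)^{2} = \left(3 + 4 \left(-1 - 1\right)\right)^{2} = \left(3 + 4 \left(-2\right)\right)^{2} = \left(3 - 8\right)^{2} = \left(-5\right)^{2} = 25$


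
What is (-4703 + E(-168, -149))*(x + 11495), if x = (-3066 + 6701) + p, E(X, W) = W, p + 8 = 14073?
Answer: -141654140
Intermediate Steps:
p = 14065 (p = -8 + 14073 = 14065)
x = 17700 (x = (-3066 + 6701) + 14065 = 3635 + 14065 = 17700)
(-4703 + E(-168, -149))*(x + 11495) = (-4703 - 149)*(17700 + 11495) = -4852*29195 = -141654140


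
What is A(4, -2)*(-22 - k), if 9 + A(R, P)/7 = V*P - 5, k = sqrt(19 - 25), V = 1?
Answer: 2464 + 112*I*sqrt(6) ≈ 2464.0 + 274.34*I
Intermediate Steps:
k = I*sqrt(6) (k = sqrt(-6) = I*sqrt(6) ≈ 2.4495*I)
A(R, P) = -98 + 7*P (A(R, P) = -63 + 7*(1*P - 5) = -63 + 7*(P - 5) = -63 + 7*(-5 + P) = -63 + (-35 + 7*P) = -98 + 7*P)
A(4, -2)*(-22 - k) = (-98 + 7*(-2))*(-22 - I*sqrt(6)) = (-98 - 14)*(-22 - I*sqrt(6)) = -112*(-22 - I*sqrt(6)) = 2464 + 112*I*sqrt(6)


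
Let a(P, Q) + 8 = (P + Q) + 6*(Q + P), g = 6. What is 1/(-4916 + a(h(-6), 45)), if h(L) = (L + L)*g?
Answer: -1/5113 ≈ -0.00019558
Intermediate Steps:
h(L) = 12*L (h(L) = (L + L)*6 = (2*L)*6 = 12*L)
a(P, Q) = -8 + 7*P + 7*Q (a(P, Q) = -8 + ((P + Q) + 6*(Q + P)) = -8 + ((P + Q) + 6*(P + Q)) = -8 + ((P + Q) + (6*P + 6*Q)) = -8 + (7*P + 7*Q) = -8 + 7*P + 7*Q)
1/(-4916 + a(h(-6), 45)) = 1/(-4916 + (-8 + 7*(12*(-6)) + 7*45)) = 1/(-4916 + (-8 + 7*(-72) + 315)) = 1/(-4916 + (-8 - 504 + 315)) = 1/(-4916 - 197) = 1/(-5113) = -1/5113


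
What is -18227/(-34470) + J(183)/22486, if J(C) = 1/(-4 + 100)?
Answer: 6557642897/12401478720 ≈ 0.52878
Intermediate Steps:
J(C) = 1/96
-18227/(-34470) + J(183)/22486 = -18227/(-34470) + (1/96)/22486 = -18227*(-1/34470) + (1/96)*(1/22486) = 18227/34470 + 1/2158656 = 6557642897/12401478720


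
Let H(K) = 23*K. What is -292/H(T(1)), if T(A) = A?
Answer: -292/23 ≈ -12.696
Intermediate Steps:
-292/H(T(1)) = -292/(23*1) = -292/23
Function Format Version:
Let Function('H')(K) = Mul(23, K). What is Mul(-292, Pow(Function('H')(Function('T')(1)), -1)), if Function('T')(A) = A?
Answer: Rational(-292, 23) ≈ -12.696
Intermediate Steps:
Mul(-292, Pow(Function('H')(Function('T')(1)), -1)) = Mul(-292, Pow(Mul(23, 1), -1)) = Mul(-292, Pow(23, -1)) = Mul(-292, Rational(1, 23)) = Rational(-292, 23)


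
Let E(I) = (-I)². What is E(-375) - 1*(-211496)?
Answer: 352121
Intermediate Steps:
E(I) = I²
E(-375) - 1*(-211496) = (-375)² - 1*(-211496) = 140625 + 211496 = 352121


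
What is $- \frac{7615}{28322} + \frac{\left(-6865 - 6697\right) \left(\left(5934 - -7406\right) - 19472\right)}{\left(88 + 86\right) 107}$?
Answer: $\frac{392529599863}{87883166} \approx 4466.5$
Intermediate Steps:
$- \frac{7615}{28322} + \frac{\left(-6865 - 6697\right) \left(\left(5934 - -7406\right) - 19472\right)}{\left(88 + 86\right) 107} = \left(-7615\right) \frac{1}{28322} + \frac{\left(-13562\right) \left(\left(5934 + 7406\right) - 19472\right)}{174 \cdot 107} = - \frac{7615}{28322} + \frac{\left(-13562\right) \left(13340 - 19472\right)}{18618} = - \frac{7615}{28322} + \left(-13562\right) \left(-6132\right) \frac{1}{18618} = - \frac{7615}{28322} + 83162184 \cdot \frac{1}{18618} = - \frac{7615}{28322} + \frac{13860364}{3103} = \frac{392529599863}{87883166}$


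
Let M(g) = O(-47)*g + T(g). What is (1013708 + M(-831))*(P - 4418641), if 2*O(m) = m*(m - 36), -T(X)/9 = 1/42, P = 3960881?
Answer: 1945527607040/7 ≈ 2.7793e+11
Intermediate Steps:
T(X) = -3/14 (T(X) = -9/42 = -9*1/42 = -3/14)
O(m) = m*(-36 + m)/2 (O(m) = (m*(m - 36))/2 = (m*(-36 + m))/2 = m*(-36 + m)/2)
M(g) = -3/14 + 3901*g/2 (M(g) = ((1/2)*(-47)*(-36 - 47))*g - 3/14 = ((1/2)*(-47)*(-83))*g - 3/14 = 3901*g/2 - 3/14 = -3/14 + 3901*g/2)
(1013708 + M(-831))*(P - 4418641) = (1013708 + (-3/14 + (3901/2)*(-831)))*(3960881 - 4418641) = (1013708 + (-3/14 - 3241731/2))*(-457760) = (1013708 - 11346060/7)*(-457760) = -4250104/7*(-457760) = 1945527607040/7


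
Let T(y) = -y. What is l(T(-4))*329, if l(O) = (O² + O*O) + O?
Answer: 11844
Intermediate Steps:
l(O) = O + 2*O² (l(O) = (O² + O²) + O = 2*O² + O = O + 2*O²)
l(T(-4))*329 = ((-1*(-4))*(1 + 2*(-1*(-4))))*329 = (4*(1 + 2*4))*329 = (4*(1 + 8))*329 = (4*9)*329 = 36*329 = 11844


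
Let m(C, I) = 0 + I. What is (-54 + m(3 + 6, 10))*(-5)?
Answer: 220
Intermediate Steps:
m(C, I) = I
(-54 + m(3 + 6, 10))*(-5) = (-54 + 10)*(-5) = -44*(-5) = 220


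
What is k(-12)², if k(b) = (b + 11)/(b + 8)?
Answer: 1/16 ≈ 0.062500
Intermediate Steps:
k(b) = (11 + b)/(8 + b)
k(-12)² = ((11 - 12)/(8 - 12))² = (-1/(-4))² = (-¼*(-1))² = (¼)² = 1/16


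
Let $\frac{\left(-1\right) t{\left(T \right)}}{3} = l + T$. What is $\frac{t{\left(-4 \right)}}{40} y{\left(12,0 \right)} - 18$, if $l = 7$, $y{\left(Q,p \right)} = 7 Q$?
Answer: $- \frac{369}{10} \approx -36.9$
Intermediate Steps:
$t{\left(T \right)} = -21 - 3 T$ ($t{\left(T \right)} = - 3 \left(7 + T\right) = -21 - 3 T$)
$\frac{t{\left(-4 \right)}}{40} y{\left(12,0 \right)} - 18 = \frac{-21 - -12}{40} \cdot 7 \cdot 12 - 18 = \left(-21 + 12\right) \frac{1}{40} \cdot 84 - 18 = \left(-9\right) \frac{1}{40} \cdot 84 - 18 = \left(- \frac{9}{40}\right) 84 - 18 = - \frac{189}{10} - 18 = - \frac{369}{10}$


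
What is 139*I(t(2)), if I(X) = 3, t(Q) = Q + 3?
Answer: 417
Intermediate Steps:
t(Q) = 3 + Q
139*I(t(2)) = 139*3 = 417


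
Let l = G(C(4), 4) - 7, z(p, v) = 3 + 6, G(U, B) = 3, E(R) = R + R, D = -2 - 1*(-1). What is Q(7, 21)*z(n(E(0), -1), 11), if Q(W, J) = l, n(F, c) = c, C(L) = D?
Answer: -36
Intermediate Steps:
D = -1 (D = -2 + 1 = -1)
E(R) = 2*R
C(L) = -1
z(p, v) = 9
l = -4 (l = 3 - 7 = -4)
Q(W, J) = -4
Q(7, 21)*z(n(E(0), -1), 11) = -4*9 = -36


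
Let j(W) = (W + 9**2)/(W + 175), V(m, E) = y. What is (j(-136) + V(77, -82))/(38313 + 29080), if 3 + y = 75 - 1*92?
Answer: -835/2628327 ≈ -0.00031769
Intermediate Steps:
y = -20 (y = -3 + (75 - 1*92) = -3 + (75 - 92) = -3 - 17 = -20)
V(m, E) = -20
j(W) = (81 + W)/(175 + W) (j(W) = (W + 81)/(175 + W) = (81 + W)/(175 + W))
(j(-136) + V(77, -82))/(38313 + 29080) = ((81 - 136)/(175 - 136) - 20)/(38313 + 29080) = (-55/39 - 20)/67393 = ((1/39)*(-55) - 20)*(1/67393) = (-55/39 - 20)*(1/67393) = -835/39*1/67393 = -835/2628327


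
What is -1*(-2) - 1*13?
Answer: -11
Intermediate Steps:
-1*(-2) - 1*13 = 2 - 13 = -11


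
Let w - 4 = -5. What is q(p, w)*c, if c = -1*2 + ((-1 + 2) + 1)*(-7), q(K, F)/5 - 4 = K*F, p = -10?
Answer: -1120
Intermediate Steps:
w = -1 (w = 4 - 5 = -1)
q(K, F) = 20 + 5*F*K (q(K, F) = 20 + 5*(K*F) = 20 + 5*(F*K) = 20 + 5*F*K)
c = -16 (c = -2 + (1 + 1)*(-7) = -2 + 2*(-7) = -2 - 14 = -16)
q(p, w)*c = (20 + 5*(-1)*(-10))*(-16) = (20 + 50)*(-16) = 70*(-16) = -1120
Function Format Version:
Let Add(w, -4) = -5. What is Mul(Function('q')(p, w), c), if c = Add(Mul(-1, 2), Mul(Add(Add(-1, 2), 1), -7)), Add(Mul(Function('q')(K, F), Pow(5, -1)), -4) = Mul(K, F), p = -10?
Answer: -1120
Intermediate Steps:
w = -1 (w = Add(4, -5) = -1)
Function('q')(K, F) = Add(20, Mul(5, F, K)) (Function('q')(K, F) = Add(20, Mul(5, Mul(K, F))) = Add(20, Mul(5, Mul(F, K))) = Add(20, Mul(5, F, K)))
c = -16 (c = Add(-2, Mul(Add(1, 1), -7)) = Add(-2, Mul(2, -7)) = Add(-2, -14) = -16)
Mul(Function('q')(p, w), c) = Mul(Add(20, Mul(5, -1, -10)), -16) = Mul(Add(20, 50), -16) = Mul(70, -16) = -1120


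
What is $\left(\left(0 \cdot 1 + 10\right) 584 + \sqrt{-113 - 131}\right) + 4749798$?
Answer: $4755638 + 2 i \sqrt{61} \approx 4.7556 \cdot 10^{6} + 15.62 i$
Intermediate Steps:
$\left(\left(0 \cdot 1 + 10\right) 584 + \sqrt{-113 - 131}\right) + 4749798 = \left(\left(0 + 10\right) 584 + \sqrt{-244}\right) + 4749798 = \left(10 \cdot 584 + 2 i \sqrt{61}\right) + 4749798 = \left(5840 + 2 i \sqrt{61}\right) + 4749798 = 4755638 + 2 i \sqrt{61}$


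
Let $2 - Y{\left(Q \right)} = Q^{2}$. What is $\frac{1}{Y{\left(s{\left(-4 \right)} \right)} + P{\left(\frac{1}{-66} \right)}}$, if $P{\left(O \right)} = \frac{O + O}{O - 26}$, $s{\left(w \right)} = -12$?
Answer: $- \frac{1717}{243812} \approx -0.0070423$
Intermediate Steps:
$Y{\left(Q \right)} = 2 - Q^{2}$
$P{\left(O \right)} = \frac{2 O}{-26 + O}$
$\frac{1}{Y{\left(s{\left(-4 \right)} \right)} + P{\left(\frac{1}{-66} \right)}} = \frac{1}{\left(2 - \left(-12\right)^{2}\right) + \frac{2}{\left(-66\right) \left(-26 + \frac{1}{-66}\right)}} = \frac{1}{\left(2 - 144\right) + 2 \left(- \frac{1}{66}\right) \frac{1}{-26 - \frac{1}{66}}} = \frac{1}{\left(2 - 144\right) + 2 \left(- \frac{1}{66}\right) \frac{1}{- \frac{1717}{66}}} = \frac{1}{-142 + 2 \left(- \frac{1}{66}\right) \left(- \frac{66}{1717}\right)} = \frac{1}{-142 + \frac{2}{1717}} = \frac{1}{- \frac{243812}{1717}} = - \frac{1717}{243812}$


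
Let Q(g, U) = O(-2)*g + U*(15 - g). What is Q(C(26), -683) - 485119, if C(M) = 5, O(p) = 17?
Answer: -491864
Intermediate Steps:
Q(g, U) = 17*g + U*(15 - g)
Q(C(26), -683) - 485119 = (15*(-683) + 17*5 - 1*(-683)*5) - 485119 = (-10245 + 85 + 3415) - 485119 = -6745 - 485119 = -491864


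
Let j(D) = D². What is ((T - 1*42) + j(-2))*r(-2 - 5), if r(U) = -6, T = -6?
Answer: 264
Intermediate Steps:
((T - 1*42) + j(-2))*r(-2 - 5) = ((-6 - 1*42) + (-2)²)*(-6) = ((-6 - 42) + 4)*(-6) = (-48 + 4)*(-6) = -44*(-6) = 264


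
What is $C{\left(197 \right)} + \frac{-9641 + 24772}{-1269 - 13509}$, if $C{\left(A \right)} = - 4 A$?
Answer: $- \frac{11660195}{14778} \approx -789.02$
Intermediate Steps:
$C{\left(197 \right)} + \frac{-9641 + 24772}{-1269 - 13509} = \left(-4\right) 197 + \frac{-9641 + 24772}{-1269 - 13509} = -788 + \frac{15131}{-14778} = -788 + 15131 \left(- \frac{1}{14778}\right) = -788 - \frac{15131}{14778} = - \frac{11660195}{14778}$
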